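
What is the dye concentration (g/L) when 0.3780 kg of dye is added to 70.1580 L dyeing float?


Formula: Conc = dye_mass(kg) / volume(L) * 1000
Substituting: Conc = 0.3780 / 70.1580 * 1000
Result: 5.3878 g/L


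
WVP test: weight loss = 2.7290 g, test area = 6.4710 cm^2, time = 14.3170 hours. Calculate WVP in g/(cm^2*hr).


Formula: WVP = loss / (area * time)
Substituting: WVP = 2.7290 / (6.4710 * 14.3170)
Result: 0.0294564 g/(cm^2*hr)


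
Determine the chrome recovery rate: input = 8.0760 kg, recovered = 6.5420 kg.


Formula: Recovery = recovered / input * 100
Substituting: Recovery = 6.5420 / 8.0760 * 100
Result: 81.0054 %


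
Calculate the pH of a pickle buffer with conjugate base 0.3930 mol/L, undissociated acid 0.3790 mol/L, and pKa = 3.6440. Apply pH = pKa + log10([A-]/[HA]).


ratio = [A-] / [HA] = 0.3930 / 0.3790 = 1.0369
log10(ratio) = 0.0157533
pH = pKa + log10(ratio) = 3.6440 + 0.0157533 = 3.6598


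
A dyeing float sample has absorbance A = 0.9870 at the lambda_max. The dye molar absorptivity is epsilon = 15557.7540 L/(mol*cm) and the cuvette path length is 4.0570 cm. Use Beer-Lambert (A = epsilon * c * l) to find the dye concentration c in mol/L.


Formula: c = A / (epsilon * l)
Substituting: c = 0.9870 / (15557.7540 * 4.0570)
Result: 1.5637e-05 mol/L


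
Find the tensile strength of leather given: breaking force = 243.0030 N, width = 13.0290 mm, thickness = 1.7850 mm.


Formula: TS = force / (width * thickness)
Substituting: TS = 243.0030 / (13.0290 * 1.7850)
Result: 10.4487 N/mm^2


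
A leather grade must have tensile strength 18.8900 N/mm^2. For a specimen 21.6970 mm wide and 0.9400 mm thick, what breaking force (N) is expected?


Formula: F = TS * w * t
Substituting: F = 18.8900 * 21.6970 * 0.9400
Result: 385.2650 N


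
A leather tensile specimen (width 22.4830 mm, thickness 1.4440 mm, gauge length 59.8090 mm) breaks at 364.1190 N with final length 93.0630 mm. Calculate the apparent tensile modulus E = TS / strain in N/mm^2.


TS = F / (w * t) = 364.1190 / (22.4830 * 1.4440) = 11.2156 N/mm^2
strain = (Lf - L0) / L0 = (93.0630 - 59.8090) / 59.8090 = 0.5560
E = TS / strain = 11.2156 / 0.5560 = 20.1718 N/mm^2


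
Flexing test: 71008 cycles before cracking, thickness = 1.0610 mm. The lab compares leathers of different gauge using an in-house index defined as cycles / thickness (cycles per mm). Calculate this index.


Formula: Index = cycles / thickness
Substituting: Index = 71008 / 1.0610
Result: 66925.5419 cycles/mm


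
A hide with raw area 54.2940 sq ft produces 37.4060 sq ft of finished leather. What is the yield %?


Formula: Yield = finished / raw * 100
Substituting: Yield = 37.4060 / 54.2940 * 100
Result: 68.8953 %


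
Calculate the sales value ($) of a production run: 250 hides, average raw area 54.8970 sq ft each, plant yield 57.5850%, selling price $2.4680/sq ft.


Raw_total = N * avg_area = 250 * 54.8970 = 13724.2500 sq ft
Finished = Raw_total * yield / 100 = 13724.2500 * 57.5850 / 100 = 7903.1094 sq ft
Value = Finished * price = 7903.1094 * 2.4680 = 19504.8739 $


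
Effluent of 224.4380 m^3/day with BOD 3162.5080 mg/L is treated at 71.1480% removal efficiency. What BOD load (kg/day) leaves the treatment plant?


Load_in = volume * conc / 1000 = 224.4380 * 3162.5080 / 1000 = 709.7870 kg/day
Removed = Load_in * eff / 100 = 709.7870 * 71.1480 / 100 = 504.9992 kg/day
Load_out = Load_in - Removed = 709.7870 - 504.9992 = 204.7877 kg/day


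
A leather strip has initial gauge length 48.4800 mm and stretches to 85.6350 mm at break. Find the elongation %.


Formula: Elongation = (Lf - L0) / L0 * 100
Substituting: Elongation = (85.6350 - 48.4800) / 48.4800 * 100
Result: 76.6399 %


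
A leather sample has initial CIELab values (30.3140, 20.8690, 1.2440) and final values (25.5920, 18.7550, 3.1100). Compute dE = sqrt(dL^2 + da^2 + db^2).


dL = -4.7220, da = -2.1140, db = 1.8660
dE = sqrt((-4.7220)^2 + (-2.1140)^2 + 1.8660^2) = 5.4998


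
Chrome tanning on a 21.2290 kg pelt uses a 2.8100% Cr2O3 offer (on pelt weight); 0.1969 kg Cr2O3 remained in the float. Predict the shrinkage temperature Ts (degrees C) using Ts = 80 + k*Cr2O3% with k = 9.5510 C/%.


Offered = pelt * offer_pct / 100 = 21.2290 * 2.8100 / 100 = 0.5965 kg
Uptake = offered - residual = 0.5965 - 0.1969 = 0.3996 kg
Cr2O3% on pelt = uptake / pelt * 100 = 0.3996 / 21.2290 * 100 = 1.8825 %
Ts = 80 + k * Cr2O3% = 80 + 9.5510 * 1.8825 = 97.9797 C


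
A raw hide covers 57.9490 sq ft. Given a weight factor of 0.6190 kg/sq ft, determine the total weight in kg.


Formula: Weight = area * weight_per_sqft
Substituting: Weight = 57.9490 * 0.6190
Result: 35.8704 kg


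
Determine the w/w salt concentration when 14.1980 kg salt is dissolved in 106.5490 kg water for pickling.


Formula: Conc = salt / (water + salt) * 100
Substituting: Conc = 14.1980 / (106.5490 + 14.1980) * 100
Result: 11.7585 %


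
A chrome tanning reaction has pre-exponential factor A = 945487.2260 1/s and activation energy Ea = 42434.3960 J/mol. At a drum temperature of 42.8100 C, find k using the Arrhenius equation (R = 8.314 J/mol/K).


T_K = T_C + 273.15 = 42.8100 + 273.15 = 315.9600 K
exponent = -Ea / (R * T_K) = -42434.3960 / (8.314 * 315.9600) = -16.1538
k = A * exp(exponent) = 945487.2260 * exp(-16.1538) = 0.0912284 1/s


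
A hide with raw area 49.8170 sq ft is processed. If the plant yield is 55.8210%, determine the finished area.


Formula: finished = raw * yield / 100
Substituting: finished = 49.8170 * 55.8210 / 100
Result: 27.8083 sq ft


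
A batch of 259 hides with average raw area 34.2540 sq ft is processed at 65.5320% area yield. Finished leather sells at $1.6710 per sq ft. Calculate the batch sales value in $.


Raw_total = N * avg_area = 259 * 34.2540 = 8871.7860 sq ft
Finished = Raw_total * yield / 100 = 8871.7860 * 65.5320 / 100 = 5813.8588 sq ft
Value = Finished * price = 5813.8588 * 1.6710 = 9714.9581 $


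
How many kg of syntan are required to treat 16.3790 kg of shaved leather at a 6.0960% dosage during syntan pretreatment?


Formula: Syntan = substrate * pct / 100
Substituting: Syntan = 16.3790 * 6.0960 / 100
Result: 0.9985 kg


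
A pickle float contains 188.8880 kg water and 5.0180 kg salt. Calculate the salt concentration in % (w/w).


Formula: Conc = salt / (water + salt) * 100
Substituting: Conc = 5.0180 / (188.8880 + 5.0180) * 100
Result: 2.5879 %


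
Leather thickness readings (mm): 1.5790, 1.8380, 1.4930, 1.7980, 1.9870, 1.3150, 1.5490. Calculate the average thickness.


Formula: Average = sum / n
Substituting: Average = 11.5590 / 7
Result: 1.6513 mm


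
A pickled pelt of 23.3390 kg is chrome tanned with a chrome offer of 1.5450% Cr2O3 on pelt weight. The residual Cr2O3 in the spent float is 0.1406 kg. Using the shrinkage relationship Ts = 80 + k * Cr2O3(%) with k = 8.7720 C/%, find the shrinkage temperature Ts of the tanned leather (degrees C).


Offered = pelt * offer_pct / 100 = 23.3390 * 1.5450 / 100 = 0.3606 kg
Uptake = offered - residual = 0.3606 - 0.1406 = 0.2200 kg
Cr2O3% on pelt = uptake / pelt * 100 = 0.2200 / 23.3390 * 100 = 0.9426 %
Ts = 80 + k * Cr2O3% = 80 + 8.7720 * 0.9426 = 88.2683 C


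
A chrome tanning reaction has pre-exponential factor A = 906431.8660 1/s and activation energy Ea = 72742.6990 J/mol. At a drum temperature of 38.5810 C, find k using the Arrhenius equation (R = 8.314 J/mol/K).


T_K = T_C + 273.15 = 38.5810 + 273.15 = 311.7310 K
exponent = -Ea / (R * T_K) = -72742.6990 / (8.314 * 311.7310) = -28.0672
k = A * exp(exponent) = 906431.8660 * exp(-28.0672) = 5.8600e-07 1/s


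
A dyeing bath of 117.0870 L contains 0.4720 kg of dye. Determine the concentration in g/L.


Formula: Conc = dye_mass(kg) / volume(L) * 1000
Substituting: Conc = 0.4720 / 117.0870 * 1000
Result: 4.0312 g/L


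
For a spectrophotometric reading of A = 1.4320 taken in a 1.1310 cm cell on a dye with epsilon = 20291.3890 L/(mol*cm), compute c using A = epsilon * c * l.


Formula: c = A / (epsilon * l)
Substituting: c = 1.4320 / (20291.3890 * 1.1310)
Result: 6.2398e-05 mol/L


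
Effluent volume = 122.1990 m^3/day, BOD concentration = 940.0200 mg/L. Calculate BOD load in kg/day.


Formula: BOD_load = volume * conc / 1000
Substituting: BOD_load = 122.1990 * 940.0200 / 1000
Result: 114.8695 kg/day


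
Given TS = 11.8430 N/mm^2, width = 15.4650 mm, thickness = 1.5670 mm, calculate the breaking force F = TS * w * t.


Formula: F = TS * w * t
Substituting: F = 11.8430 * 15.4650 * 1.5670
Result: 286.9992 N


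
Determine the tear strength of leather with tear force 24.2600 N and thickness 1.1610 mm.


Formula: Tear strength = force / thickness
Substituting: Tear strength = 24.2600 / 1.1610
Result: 20.8958 N/mm


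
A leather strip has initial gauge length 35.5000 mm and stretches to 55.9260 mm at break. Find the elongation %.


Formula: Elongation = (Lf - L0) / L0 * 100
Substituting: Elongation = (55.9260 - 35.5000) / 35.5000 * 100
Result: 57.5380 %


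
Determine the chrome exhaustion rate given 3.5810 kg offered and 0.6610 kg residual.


Formula: Uptake = (offered - residual) / offered * 100
Substituting: Uptake = (3.5810 - 0.6610) / 3.5810 * 100
Result: 81.5415 %


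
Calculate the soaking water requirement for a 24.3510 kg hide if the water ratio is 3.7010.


Formula: Water = hide_weight * ratio
Substituting: Water = 24.3510 * 3.7010
Result: 90.1231 kg


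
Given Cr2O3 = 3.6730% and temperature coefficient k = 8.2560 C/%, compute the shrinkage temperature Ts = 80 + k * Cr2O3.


Formula: Ts = 80 + k * Cr2O3
Substituting: Ts = 80 + 8.2560 * 3.6730
Result: 110.3243 C


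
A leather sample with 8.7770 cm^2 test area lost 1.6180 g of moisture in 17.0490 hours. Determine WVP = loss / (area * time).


Formula: WVP = loss / (area * time)
Substituting: WVP = 1.6180 / (8.7770 * 17.0490)
Result: 0.0108127 g/(cm^2*hr)


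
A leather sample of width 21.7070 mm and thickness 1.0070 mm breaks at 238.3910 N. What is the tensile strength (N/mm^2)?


Formula: TS = force / (width * thickness)
Substituting: TS = 238.3910 / (21.7070 * 1.0070)
Result: 10.9059 N/mm^2


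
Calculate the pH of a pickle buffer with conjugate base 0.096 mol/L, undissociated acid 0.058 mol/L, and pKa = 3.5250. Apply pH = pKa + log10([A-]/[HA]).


ratio = [A-] / [HA] = 0.096 / 0.058 = 1.6552
log10(ratio) = 0.2188
pH = pKa + log10(ratio) = 3.5250 + 0.2188 = 3.7438


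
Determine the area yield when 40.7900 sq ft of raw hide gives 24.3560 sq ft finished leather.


Formula: Yield = finished / raw * 100
Substituting: Yield = 24.3560 / 40.7900 * 100
Result: 59.7107 %


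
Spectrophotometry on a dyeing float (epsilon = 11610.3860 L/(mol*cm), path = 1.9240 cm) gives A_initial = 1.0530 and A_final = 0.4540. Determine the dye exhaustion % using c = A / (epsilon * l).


c_initial = A_i / (epsilon * l) = 1.0530 / (11610.3860 * 1.9240) = 4.7139e-05 mol/L
c_final = A_f / (epsilon * l) = 0.4540 / (11610.3860 * 1.9240) = 2.0324e-05 mol/L
Exhaustion = (c_initial - c_final) / c_initial * 100 = (4.7139e-05 - 2.0324e-05) / 4.7139e-05 * 100 = 56.8851 %


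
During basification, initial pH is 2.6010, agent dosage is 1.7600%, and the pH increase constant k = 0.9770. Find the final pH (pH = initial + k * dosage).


Formula: pH_final = pH_initial + k * base_pct
Substituting: pH_final = 2.6010 + 0.9770 * 1.7600
Result: 4.3205


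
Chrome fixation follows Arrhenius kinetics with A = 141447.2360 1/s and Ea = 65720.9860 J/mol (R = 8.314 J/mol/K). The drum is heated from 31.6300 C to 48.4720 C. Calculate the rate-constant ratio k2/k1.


T1 = 31.6300 + 273.15 = 304.7800 K; T2 = 48.4720 + 273.15 = 321.6220 K
k1 = A * exp(-Ea/(R*T1)) = 141447.2360 * exp(-65720.9860/(8.314*304.7800)) = 7.7022e-07 1/s
k2 = A * exp(-Ea/(R*T2)) = 141447.2360 * exp(-65720.9860/(8.314*321.6220)) = 2.9954e-06 1/s
k2/k1 = 2.9954e-06 / 7.7022e-07 = 3.8891


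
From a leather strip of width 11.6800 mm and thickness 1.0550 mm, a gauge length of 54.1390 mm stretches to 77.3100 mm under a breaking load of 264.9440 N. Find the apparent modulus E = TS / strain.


TS = F / (w * t) = 264.9440 / (11.6800 * 1.0550) = 21.5010 N/mm^2
strain = (Lf - L0) / L0 = (77.3100 - 54.1390) / 54.1390 = 0.4280
E = TS / strain = 21.5010 / 0.4280 = 50.2371 N/mm^2


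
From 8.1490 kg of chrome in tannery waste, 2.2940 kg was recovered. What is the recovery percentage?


Formula: Recovery = recovered / input * 100
Substituting: Recovery = 2.2940 / 8.1490 * 100
Result: 28.1507 %


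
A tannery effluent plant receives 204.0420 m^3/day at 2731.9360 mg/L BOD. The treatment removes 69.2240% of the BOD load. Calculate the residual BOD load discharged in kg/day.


Load_in = volume * conc / 1000 = 204.0420 * 2731.9360 / 1000 = 557.4297 kg/day
Removed = Load_in * eff / 100 = 557.4297 * 69.2240 / 100 = 385.8751 kg/day
Load_out = Load_in - Removed = 557.4297 - 385.8751 = 171.5546 kg/day


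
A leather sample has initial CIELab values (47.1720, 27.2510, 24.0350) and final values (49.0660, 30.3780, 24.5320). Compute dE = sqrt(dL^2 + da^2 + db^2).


dL = 1.8940, da = 3.1270, db = 0.4970
dE = sqrt(1.8940^2 + 3.1270^2 + 0.4970^2) = 3.6895


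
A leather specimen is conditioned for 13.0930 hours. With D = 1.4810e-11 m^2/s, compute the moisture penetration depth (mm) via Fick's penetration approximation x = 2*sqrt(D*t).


t = 13.0930 hr * 3600 = 47134.8000 s
D * t = 1.4810e-11 * 47134.8000 = 6.9807e-07
x = 2 * sqrt(D*t) = 2 * sqrt(6.9807e-07) = 0.00167101 m = 1.6710 mm


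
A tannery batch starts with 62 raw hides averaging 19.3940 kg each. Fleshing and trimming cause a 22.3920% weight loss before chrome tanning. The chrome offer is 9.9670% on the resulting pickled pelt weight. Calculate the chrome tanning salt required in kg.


Total_raw = N * avg_wt = 62 * 19.3940 = 1202.4280 kg
Substrate = Total_raw * (1 - loss/100) = 1202.4280 * (1 - 22.3920/100) = 933.1803 kg
Chrome = Substrate * pct / 100 = 933.1803 * 9.9670 / 100 = 93.0101 kg


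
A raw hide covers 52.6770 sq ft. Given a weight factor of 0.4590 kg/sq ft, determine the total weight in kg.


Formula: Weight = area * weight_per_sqft
Substituting: Weight = 52.6770 * 0.4590
Result: 24.1787 kg


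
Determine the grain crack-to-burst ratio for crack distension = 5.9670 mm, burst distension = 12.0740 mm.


Formula: Ratio = crack / burst
Substituting: Ratio = 5.9670 / 12.0740
Result: 0.4942


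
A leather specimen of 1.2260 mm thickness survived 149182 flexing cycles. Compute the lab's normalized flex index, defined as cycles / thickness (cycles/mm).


Formula: Index = cycles / thickness
Substituting: Index = 149182 / 1.2260
Result: 121681.8923 cycles/mm


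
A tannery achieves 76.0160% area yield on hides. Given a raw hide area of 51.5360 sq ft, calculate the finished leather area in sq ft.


Formula: finished = raw * yield / 100
Substituting: finished = 51.5360 * 76.0160 / 100
Result: 39.1756 sq ft


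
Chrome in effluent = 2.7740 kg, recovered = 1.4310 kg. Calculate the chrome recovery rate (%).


Formula: Recovery = recovered / input * 100
Substituting: Recovery = 1.4310 / 2.7740 * 100
Result: 51.5862 %


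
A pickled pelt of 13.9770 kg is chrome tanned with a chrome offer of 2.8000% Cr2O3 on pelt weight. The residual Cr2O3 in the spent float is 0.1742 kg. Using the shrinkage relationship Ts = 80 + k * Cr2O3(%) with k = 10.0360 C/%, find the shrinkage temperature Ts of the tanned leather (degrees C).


Offered = pelt * offer_pct / 100 = 13.9770 * 2.8000 / 100 = 0.3914 kg
Uptake = offered - residual = 0.3914 - 0.1742 = 0.2172 kg
Cr2O3% on pelt = uptake / pelt * 100 = 0.2172 / 13.9770 * 100 = 1.5537 %
Ts = 80 + k * Cr2O3% = 80 + 10.0360 * 1.5537 = 95.5926 C


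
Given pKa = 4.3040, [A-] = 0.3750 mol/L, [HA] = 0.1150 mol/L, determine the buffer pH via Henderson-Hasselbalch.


ratio = [A-] / [HA] = 0.3750 / 0.1150 = 3.2609
log10(ratio) = 0.5133
pH = pKa + log10(ratio) = 4.3040 + 0.5133 = 4.8173


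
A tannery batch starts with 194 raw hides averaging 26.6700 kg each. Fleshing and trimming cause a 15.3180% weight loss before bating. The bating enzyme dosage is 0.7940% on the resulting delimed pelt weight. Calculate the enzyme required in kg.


Total_raw = N * avg_wt = 194 * 26.6700 = 5173.9800 kg
Substrate = Total_raw * (1 - loss/100) = 5173.9800 * (1 - 15.3180/100) = 4381.4297 kg
Enzyme = Substrate * pct / 100 = 4381.4297 * 0.7940 / 100 = 34.7886 kg


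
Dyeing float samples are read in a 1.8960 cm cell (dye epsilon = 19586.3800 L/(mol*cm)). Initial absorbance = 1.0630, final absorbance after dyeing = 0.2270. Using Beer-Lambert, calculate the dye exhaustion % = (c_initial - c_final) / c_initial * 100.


c_initial = A_i / (epsilon * l) = 1.0630 / (19586.3800 * 1.8960) = 2.8625e-05 mol/L
c_final = A_f / (epsilon * l) = 0.2270 / (19586.3800 * 1.8960) = 6.1127e-06 mol/L
Exhaustion = (c_initial - c_final) / c_initial * 100 = (2.8625e-05 - 6.1127e-06) / 2.8625e-05 * 100 = 78.6453 %


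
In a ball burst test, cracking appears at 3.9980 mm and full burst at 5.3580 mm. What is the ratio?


Formula: Ratio = crack / burst
Substituting: Ratio = 3.9980 / 5.3580
Result: 0.7462


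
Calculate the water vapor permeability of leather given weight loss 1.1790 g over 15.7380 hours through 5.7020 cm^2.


Formula: WVP = loss / (area * time)
Substituting: WVP = 1.1790 / (5.7020 * 15.7380)
Result: 0.0131382 g/(cm^2*hr)


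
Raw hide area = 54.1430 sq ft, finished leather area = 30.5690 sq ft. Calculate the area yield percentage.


Formula: Yield = finished / raw * 100
Substituting: Yield = 30.5690 / 54.1430 * 100
Result: 56.4597 %


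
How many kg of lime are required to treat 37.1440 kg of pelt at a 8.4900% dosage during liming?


Formula: Lime = substrate * pct / 100
Substituting: Lime = 37.1440 * 8.4900 / 100
Result: 3.1535 kg


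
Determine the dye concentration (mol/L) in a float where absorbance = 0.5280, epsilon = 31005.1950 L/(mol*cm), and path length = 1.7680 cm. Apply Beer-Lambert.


Formula: c = A / (epsilon * l)
Substituting: c = 0.5280 / (31005.1950 * 1.7680)
Result: 9.6320e-06 mol/L


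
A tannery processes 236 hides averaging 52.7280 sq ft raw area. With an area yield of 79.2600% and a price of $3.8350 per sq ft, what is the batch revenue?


Raw_total = N * avg_area = 236 * 52.7280 = 12443.8080 sq ft
Finished = Raw_total * yield / 100 = 12443.8080 * 79.2600 / 100 = 9862.9622 sq ft
Value = Finished * price = 9862.9622 * 3.8350 = 37824.4601 $


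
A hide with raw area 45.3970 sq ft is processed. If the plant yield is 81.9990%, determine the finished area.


Formula: finished = raw * yield / 100
Substituting: finished = 45.3970 * 81.9990 / 100
Result: 37.2251 sq ft


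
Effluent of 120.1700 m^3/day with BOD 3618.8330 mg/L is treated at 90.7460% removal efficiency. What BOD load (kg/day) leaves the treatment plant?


Load_in = volume * conc / 1000 = 120.1700 * 3618.8330 / 1000 = 434.8752 kg/day
Removed = Load_in * eff / 100 = 434.8752 * 90.7460 / 100 = 394.6318 kg/day
Load_out = Load_in - Removed = 434.8752 - 394.6318 = 40.2433 kg/day


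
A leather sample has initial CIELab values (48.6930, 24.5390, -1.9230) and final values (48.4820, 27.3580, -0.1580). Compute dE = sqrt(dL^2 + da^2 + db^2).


dL = -0.2110, da = 2.8190, db = 1.7650
dE = sqrt((-0.2110)^2 + 2.8190^2 + 1.7650^2) = 3.3326


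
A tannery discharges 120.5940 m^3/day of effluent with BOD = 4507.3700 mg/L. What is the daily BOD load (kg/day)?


Formula: BOD_load = volume * conc / 1000
Substituting: BOD_load = 120.5940 * 4507.3700 / 1000
Result: 543.5618 kg/day


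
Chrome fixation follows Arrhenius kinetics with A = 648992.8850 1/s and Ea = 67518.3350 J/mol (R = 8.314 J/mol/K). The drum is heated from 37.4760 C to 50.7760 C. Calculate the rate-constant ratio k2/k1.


T1 = 37.4760 + 273.15 = 310.6260 K; T2 = 50.7760 + 273.15 = 323.9260 K
k1 = A * exp(-Ea/(R*T1)) = 648992.8850 * exp(-67518.3350/(8.314*310.6260)) = 2.8708e-06 1/s
k2 = A * exp(-Ea/(R*T2)) = 648992.8850 * exp(-67518.3350/(8.314*323.9260)) = 8.3982e-06 1/s
k2/k1 = 8.3982e-06 / 2.8708e-06 = 2.9254


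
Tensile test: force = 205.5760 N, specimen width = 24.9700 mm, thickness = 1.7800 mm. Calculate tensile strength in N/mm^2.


Formula: TS = force / (width * thickness)
Substituting: TS = 205.5760 / (24.9700 * 1.7800)
Result: 4.6252 N/mm^2


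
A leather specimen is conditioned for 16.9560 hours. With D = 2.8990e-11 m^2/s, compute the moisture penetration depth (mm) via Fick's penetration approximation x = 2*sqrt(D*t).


t = 16.9560 hr * 3600 = 61041.6000 s
D * t = 2.8990e-11 * 61041.6000 = 1.7696e-06
x = 2 * sqrt(D*t) = 2 * sqrt(1.7696e-06) = 0.00266052 m = 2.6605 mm


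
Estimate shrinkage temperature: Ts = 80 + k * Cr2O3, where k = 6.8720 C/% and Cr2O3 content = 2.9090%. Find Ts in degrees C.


Formula: Ts = 80 + k * Cr2O3
Substituting: Ts = 80 + 6.8720 * 2.9090
Result: 99.9906 C


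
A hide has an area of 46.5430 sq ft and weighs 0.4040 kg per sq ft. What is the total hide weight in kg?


Formula: Weight = area * weight_per_sqft
Substituting: Weight = 46.5430 * 0.4040
Result: 18.8034 kg


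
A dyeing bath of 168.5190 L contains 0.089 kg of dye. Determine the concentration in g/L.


Formula: Conc = dye_mass(kg) / volume(L) * 1000
Substituting: Conc = 0.089 / 168.5190 * 1000
Result: 0.5281 g/L


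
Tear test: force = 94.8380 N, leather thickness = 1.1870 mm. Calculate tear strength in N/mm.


Formula: Tear strength = force / thickness
Substituting: Tear strength = 94.8380 / 1.1870
Result: 79.8972 N/mm


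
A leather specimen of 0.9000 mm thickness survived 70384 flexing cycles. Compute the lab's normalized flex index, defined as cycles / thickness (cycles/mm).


Formula: Index = cycles / thickness
Substituting: Index = 70384 / 0.9000
Result: 78204.4444 cycles/mm


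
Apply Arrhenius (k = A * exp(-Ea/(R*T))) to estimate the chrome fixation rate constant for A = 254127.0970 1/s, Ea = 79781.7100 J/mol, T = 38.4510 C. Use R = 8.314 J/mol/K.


T_K = T_C + 273.15 = 38.4510 + 273.15 = 311.6010 K
exponent = -Ea / (R * T_K) = -79781.7100 / (8.314 * 311.6010) = -30.7960
k = A * exp(exponent) = 254127.0970 * exp(-30.7960) = 1.0728e-08 1/s


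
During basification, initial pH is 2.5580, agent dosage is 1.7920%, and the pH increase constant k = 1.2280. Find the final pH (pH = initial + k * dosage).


Formula: pH_final = pH_initial + k * base_pct
Substituting: pH_final = 2.5580 + 1.2280 * 1.7920
Result: 4.7586


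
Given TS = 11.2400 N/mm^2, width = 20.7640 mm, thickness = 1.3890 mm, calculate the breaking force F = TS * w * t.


Formula: F = TS * w * t
Substituting: F = 11.2400 * 20.7640 * 1.3890
Result: 324.1750 N


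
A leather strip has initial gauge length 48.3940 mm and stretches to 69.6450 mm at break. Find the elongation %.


Formula: Elongation = (Lf - L0) / L0 * 100
Substituting: Elongation = (69.6450 - 48.3940) / 48.3940 * 100
Result: 43.9125 %


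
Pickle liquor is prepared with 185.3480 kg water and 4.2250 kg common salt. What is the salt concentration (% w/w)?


Formula: Conc = salt / (water + salt) * 100
Substituting: Conc = 4.2250 / (185.3480 + 4.2250) * 100
Result: 2.2287 %


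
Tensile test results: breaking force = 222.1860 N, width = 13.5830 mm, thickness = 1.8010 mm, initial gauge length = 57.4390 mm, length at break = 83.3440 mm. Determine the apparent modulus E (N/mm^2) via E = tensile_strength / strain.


TS = F / (w * t) = 222.1860 / (13.5830 * 1.8010) = 9.0825 N/mm^2
strain = (Lf - L0) / L0 = (83.3440 - 57.4390) / 57.4390 = 0.4510
E = TS / strain = 9.0825 / 0.4510 = 20.1387 N/mm^2


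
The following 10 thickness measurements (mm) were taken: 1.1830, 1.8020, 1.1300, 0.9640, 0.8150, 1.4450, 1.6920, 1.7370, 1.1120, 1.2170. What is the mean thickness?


Formula: Average = sum / n
Substituting: Average = 13.0970 / 10
Result: 1.3097 mm


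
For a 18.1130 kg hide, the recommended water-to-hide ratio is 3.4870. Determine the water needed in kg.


Formula: Water = hide_weight * ratio
Substituting: Water = 18.1130 * 3.4870
Result: 63.1600 kg


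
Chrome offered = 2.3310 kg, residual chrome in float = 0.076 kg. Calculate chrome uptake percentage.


Formula: Uptake = (offered - residual) / offered * 100
Substituting: Uptake = (2.3310 - 0.076) / 2.3310 * 100
Result: 96.7396 %


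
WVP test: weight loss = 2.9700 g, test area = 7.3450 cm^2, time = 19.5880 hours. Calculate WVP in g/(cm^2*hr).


Formula: WVP = loss / (area * time)
Substituting: WVP = 2.9700 / (7.3450 * 19.5880)
Result: 0.0206431 g/(cm^2*hr)


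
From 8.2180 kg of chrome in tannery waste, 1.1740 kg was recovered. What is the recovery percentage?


Formula: Recovery = recovered / input * 100
Substituting: Recovery = 1.1740 / 8.2180 * 100
Result: 14.2857 %


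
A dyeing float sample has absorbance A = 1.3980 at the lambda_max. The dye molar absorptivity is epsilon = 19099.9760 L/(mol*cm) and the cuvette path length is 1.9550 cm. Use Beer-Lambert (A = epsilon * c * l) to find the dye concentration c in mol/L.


Formula: c = A / (epsilon * l)
Substituting: c = 1.3980 / (19099.9760 * 1.9550)
Result: 3.7439e-05 mol/L


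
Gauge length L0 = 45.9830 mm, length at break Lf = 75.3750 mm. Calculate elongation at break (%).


Formula: Elongation = (Lf - L0) / L0 * 100
Substituting: Elongation = (75.3750 - 45.9830) / 45.9830 * 100
Result: 63.9193 %


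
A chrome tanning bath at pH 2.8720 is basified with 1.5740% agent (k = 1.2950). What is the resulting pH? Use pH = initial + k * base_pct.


Formula: pH_final = pH_initial + k * base_pct
Substituting: pH_final = 2.8720 + 1.2950 * 1.5740
Result: 4.9103


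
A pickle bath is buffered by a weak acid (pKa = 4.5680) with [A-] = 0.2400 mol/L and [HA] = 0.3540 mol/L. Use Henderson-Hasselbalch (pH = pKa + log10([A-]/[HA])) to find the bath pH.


ratio = [A-] / [HA] = 0.2400 / 0.3540 = 0.6780
log10(ratio) = -0.1688
pH = pKa + log10(ratio) = 4.5680 - 0.1688 = 4.3992


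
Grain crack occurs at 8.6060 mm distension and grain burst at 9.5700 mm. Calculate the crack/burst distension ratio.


Formula: Ratio = crack / burst
Substituting: Ratio = 8.6060 / 9.5700
Result: 0.8993


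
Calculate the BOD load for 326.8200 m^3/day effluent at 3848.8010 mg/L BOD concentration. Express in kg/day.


Formula: BOD_load = volume * conc / 1000
Substituting: BOD_load = 326.8200 * 3848.8010 / 1000
Result: 1257.8651 kg/day


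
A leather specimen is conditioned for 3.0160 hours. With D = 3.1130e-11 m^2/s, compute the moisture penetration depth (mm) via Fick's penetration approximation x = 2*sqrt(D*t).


t = 3.0160 hr * 3600 = 10857.6000 s
D * t = 3.1130e-11 * 10857.6000 = 3.3800e-07
x = 2 * sqrt(D*t) = 2 * sqrt(3.3800e-07) = 0.00116275 m = 1.1628 mm


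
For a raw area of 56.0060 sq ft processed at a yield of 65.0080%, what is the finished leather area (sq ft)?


Formula: finished = raw * yield / 100
Substituting: finished = 56.0060 * 65.0080 / 100
Result: 36.4084 sq ft


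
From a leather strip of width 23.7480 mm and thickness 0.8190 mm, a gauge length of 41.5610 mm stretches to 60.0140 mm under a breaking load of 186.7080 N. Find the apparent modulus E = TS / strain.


TS = F / (w * t) = 186.7080 / (23.7480 * 0.8190) = 9.5996 N/mm^2
strain = (Lf - L0) / L0 = (60.0140 - 41.5610) / 41.5610 = 0.4440
E = TS / strain = 9.5996 / 0.4440 = 21.6208 N/mm^2


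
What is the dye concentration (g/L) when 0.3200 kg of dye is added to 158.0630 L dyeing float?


Formula: Conc = dye_mass(kg) / volume(L) * 1000
Substituting: Conc = 0.3200 / 158.0630 * 1000
Result: 2.0245 g/L


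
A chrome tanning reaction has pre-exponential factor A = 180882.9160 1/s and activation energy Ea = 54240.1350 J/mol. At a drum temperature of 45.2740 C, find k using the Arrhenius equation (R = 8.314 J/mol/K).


T_K = T_C + 273.15 = 45.2740 + 273.15 = 318.4240 K
exponent = -Ea / (R * T_K) = -54240.1350 / (8.314 * 318.4240) = -20.4883
k = A * exp(exponent) = 180882.9160 * exp(-20.4883) = 2.2880e-04 1/s


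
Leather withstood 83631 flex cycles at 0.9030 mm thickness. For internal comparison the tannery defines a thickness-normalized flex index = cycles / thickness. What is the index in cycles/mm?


Formula: Index = cycles / thickness
Substituting: Index = 83631 / 0.9030
Result: 92614.6179 cycles/mm


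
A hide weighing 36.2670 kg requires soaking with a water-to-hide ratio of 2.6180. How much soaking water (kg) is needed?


Formula: Water = hide_weight * ratio
Substituting: Water = 36.2670 * 2.6180
Result: 94.9470 kg


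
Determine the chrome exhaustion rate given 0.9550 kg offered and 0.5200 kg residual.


Formula: Uptake = (offered - residual) / offered * 100
Substituting: Uptake = (0.9550 - 0.5200) / 0.9550 * 100
Result: 45.5497 %


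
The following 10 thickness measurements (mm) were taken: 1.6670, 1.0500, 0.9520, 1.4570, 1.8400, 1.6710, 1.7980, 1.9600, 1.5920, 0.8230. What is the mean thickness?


Formula: Average = sum / n
Substituting: Average = 14.8100 / 10
Result: 1.4810 mm


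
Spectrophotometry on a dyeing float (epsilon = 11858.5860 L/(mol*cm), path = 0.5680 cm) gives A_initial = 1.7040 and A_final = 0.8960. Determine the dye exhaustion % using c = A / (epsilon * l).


c_initial = A_i / (epsilon * l) = 1.7040 / (11858.5860 * 0.5680) = 2.5298e-04 mol/L
c_final = A_f / (epsilon * l) = 0.8960 / (11858.5860 * 0.5680) = 1.3302e-04 mol/L
Exhaustion = (c_initial - c_final) / c_initial * 100 = (2.5298e-04 - 1.3302e-04) / 2.5298e-04 * 100 = 47.4178 %


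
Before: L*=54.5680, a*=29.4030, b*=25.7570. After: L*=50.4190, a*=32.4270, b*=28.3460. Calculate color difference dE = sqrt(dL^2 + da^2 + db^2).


dL = -4.1490, da = 3.0240, db = 2.5890
dE = sqrt((-4.1490)^2 + 3.0240^2 + 2.5890^2) = 5.7499


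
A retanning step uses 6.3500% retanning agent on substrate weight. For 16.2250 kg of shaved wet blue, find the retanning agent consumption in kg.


Formula: Retan = substrate * pct / 100
Substituting: Retan = 16.2250 * 6.3500 / 100
Result: 1.0303 kg


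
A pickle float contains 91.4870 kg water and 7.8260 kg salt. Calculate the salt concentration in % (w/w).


Formula: Conc = salt / (water + salt) * 100
Substituting: Conc = 7.8260 / (91.4870 + 7.8260) * 100
Result: 7.8801 %


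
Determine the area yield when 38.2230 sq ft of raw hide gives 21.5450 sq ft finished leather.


Formula: Yield = finished / raw * 100
Substituting: Yield = 21.5450 / 38.2230 * 100
Result: 56.3666 %


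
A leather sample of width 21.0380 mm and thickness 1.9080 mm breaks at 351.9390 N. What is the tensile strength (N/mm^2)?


Formula: TS = force / (width * thickness)
Substituting: TS = 351.9390 / (21.0380 * 1.9080)
Result: 8.7677 N/mm^2


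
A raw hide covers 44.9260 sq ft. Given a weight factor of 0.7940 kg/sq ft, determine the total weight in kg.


Formula: Weight = area * weight_per_sqft
Substituting: Weight = 44.9260 * 0.7940
Result: 35.6712 kg


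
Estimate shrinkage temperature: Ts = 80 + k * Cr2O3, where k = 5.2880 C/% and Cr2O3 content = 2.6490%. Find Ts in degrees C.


Formula: Ts = 80 + k * Cr2O3
Substituting: Ts = 80 + 5.2880 * 2.6490
Result: 94.0079 C


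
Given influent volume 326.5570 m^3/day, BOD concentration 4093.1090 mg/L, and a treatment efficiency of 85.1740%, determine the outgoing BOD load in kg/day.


Load_in = volume * conc / 1000 = 326.5570 * 4093.1090 / 1000 = 1336.6334 kg/day
Removed = Load_in * eff / 100 = 1336.6334 * 85.1740 / 100 = 1138.4641 kg/day
Load_out = Load_in - Removed = 1336.6334 - 1138.4641 = 198.1693 kg/day


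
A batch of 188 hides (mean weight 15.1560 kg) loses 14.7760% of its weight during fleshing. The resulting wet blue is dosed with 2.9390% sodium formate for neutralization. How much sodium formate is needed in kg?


Total_raw = N * avg_wt = 188 * 15.1560 = 2849.3280 kg
Substrate = Total_raw * (1 - loss/100) = 2849.3280 * (1 - 14.7760/100) = 2428.3113 kg
Neutralizer = Substrate * pct / 100 = 2428.3113 * 2.9390 / 100 = 71.3681 kg


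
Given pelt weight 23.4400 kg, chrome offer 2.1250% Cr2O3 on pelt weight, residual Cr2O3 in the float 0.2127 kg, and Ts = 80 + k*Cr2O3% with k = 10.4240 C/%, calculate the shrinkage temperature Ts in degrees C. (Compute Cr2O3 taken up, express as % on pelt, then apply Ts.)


Offered = pelt * offer_pct / 100 = 23.4400 * 2.1250 / 100 = 0.4981 kg
Uptake = offered - residual = 0.4981 - 0.2127 = 0.2854 kg
Cr2O3% on pelt = uptake / pelt * 100 = 0.2854 / 23.4400 * 100 = 1.2176 %
Ts = 80 + k * Cr2O3% = 80 + 10.4240 * 1.2176 = 92.6920 C


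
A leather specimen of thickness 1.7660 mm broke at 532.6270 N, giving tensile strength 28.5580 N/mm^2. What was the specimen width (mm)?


Formula: w = F / (TS * t)
Substituting: w = 532.6270 / (28.5580 * 1.7660)
Result: 10.5610 mm


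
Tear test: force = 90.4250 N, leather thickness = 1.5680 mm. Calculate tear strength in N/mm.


Formula: Tear strength = force / thickness
Substituting: Tear strength = 90.4250 / 1.5680
Result: 57.6690 N/mm


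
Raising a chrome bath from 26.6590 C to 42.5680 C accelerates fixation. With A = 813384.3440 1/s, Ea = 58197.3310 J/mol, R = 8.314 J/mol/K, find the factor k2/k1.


T1 = 26.6590 + 273.15 = 299.8090 K; T2 = 42.5680 + 273.15 = 315.7180 K
k1 = A * exp(-Ea/(R*T1)) = 813384.3440 * exp(-58197.3310/(8.314*299.8090)) = 5.8941e-05 1/s
k2 = A * exp(-Ea/(R*T2)) = 813384.3440 * exp(-58197.3310/(8.314*315.7180)) = 1.9115e-04 1/s
k2/k1 = 1.9115e-04 / 5.8941e-05 = 3.2430


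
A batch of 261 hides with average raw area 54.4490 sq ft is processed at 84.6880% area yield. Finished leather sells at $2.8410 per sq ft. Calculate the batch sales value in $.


Raw_total = N * avg_area = 261 * 54.4490 = 14211.1890 sq ft
Finished = Raw_total * yield / 100 = 14211.1890 * 84.6880 / 100 = 12035.1717 sq ft
Value = Finished * price = 12035.1717 * 2.8410 = 34191.9229 $


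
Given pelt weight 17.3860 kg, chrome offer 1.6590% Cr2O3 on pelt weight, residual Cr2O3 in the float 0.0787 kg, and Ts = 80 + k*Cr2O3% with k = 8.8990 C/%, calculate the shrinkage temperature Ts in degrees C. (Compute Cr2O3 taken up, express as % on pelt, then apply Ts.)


Offered = pelt * offer_pct / 100 = 17.3860 * 1.6590 / 100 = 0.2884 kg
Uptake = offered - residual = 0.2884 - 0.0787 = 0.2097 kg
Cr2O3% on pelt = uptake / pelt * 100 = 0.2097 / 17.3860 * 100 = 1.2063 %
Ts = 80 + k * Cr2O3% = 80 + 8.8990 * 1.2063 = 90.7352 C


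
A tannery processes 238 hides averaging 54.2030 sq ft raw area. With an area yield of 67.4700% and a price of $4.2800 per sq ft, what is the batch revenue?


Raw_total = N * avg_area = 238 * 54.2030 = 12900.3140 sq ft
Finished = Raw_total * yield / 100 = 12900.3140 * 67.4700 / 100 = 8703.8419 sq ft
Value = Finished * price = 8703.8419 * 4.2800 = 37252.4431 $


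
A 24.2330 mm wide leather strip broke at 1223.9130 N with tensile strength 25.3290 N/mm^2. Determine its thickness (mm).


Formula: t = F / (TS * w)
Substituting: t = 1223.9130 / (25.3290 * 24.2330)
Result: 1.9940 mm


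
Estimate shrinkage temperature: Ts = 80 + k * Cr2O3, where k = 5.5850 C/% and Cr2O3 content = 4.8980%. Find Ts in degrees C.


Formula: Ts = 80 + k * Cr2O3
Substituting: Ts = 80 + 5.5850 * 4.8980
Result: 107.3553 C


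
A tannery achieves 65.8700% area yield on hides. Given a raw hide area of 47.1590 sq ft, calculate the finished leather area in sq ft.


Formula: finished = raw * yield / 100
Substituting: finished = 47.1590 * 65.8700 / 100
Result: 31.0636 sq ft


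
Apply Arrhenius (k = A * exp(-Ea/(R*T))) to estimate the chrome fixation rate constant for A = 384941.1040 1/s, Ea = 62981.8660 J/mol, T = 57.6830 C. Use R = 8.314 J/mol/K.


T_K = T_C + 273.15 = 57.6830 + 273.15 = 330.8330 K
exponent = -Ea / (R * T_K) = -62981.8660 / (8.314 * 330.8330) = -22.8980
k = A * exp(exponent) = 384941.1040 * exp(-22.8980) = 4.3746e-05 1/s


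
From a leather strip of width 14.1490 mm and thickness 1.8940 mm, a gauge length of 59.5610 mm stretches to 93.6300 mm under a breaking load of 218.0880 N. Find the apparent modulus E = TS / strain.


TS = F / (w * t) = 218.0880 / (14.1490 * 1.8940) = 8.1382 N/mm^2
strain = (Lf - L0) / L0 = (93.6300 - 59.5610) / 59.5610 = 0.5720
E = TS / strain = 8.1382 / 0.5720 = 14.2275 N/mm^2


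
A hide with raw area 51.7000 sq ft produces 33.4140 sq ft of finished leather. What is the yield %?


Formula: Yield = finished / raw * 100
Substituting: Yield = 33.4140 / 51.7000 * 100
Result: 64.6306 %


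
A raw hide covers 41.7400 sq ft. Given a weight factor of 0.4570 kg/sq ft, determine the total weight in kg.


Formula: Weight = area * weight_per_sqft
Substituting: Weight = 41.7400 * 0.4570
Result: 19.0752 kg


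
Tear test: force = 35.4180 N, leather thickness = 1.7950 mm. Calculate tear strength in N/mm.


Formula: Tear strength = force / thickness
Substituting: Tear strength = 35.4180 / 1.7950
Result: 19.7315 N/mm


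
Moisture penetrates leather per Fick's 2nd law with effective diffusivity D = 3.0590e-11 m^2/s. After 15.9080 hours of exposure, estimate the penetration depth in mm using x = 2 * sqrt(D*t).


t = 15.9080 hr * 3600 = 57268.8000 s
D * t = 3.0590e-11 * 57268.8000 = 1.7519e-06
x = 2 * sqrt(D*t) = 2 * sqrt(1.7519e-06) = 0.00264715 m = 2.6472 mm


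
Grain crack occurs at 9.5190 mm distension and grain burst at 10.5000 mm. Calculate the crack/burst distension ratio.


Formula: Ratio = crack / burst
Substituting: Ratio = 9.5190 / 10.5000
Result: 0.9066


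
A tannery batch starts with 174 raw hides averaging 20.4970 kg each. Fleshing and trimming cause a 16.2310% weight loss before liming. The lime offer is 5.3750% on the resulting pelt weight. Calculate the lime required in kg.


Total_raw = N * avg_wt = 174 * 20.4970 = 3566.4780 kg
Substrate = Total_raw * (1 - loss/100) = 3566.4780 * (1 - 16.2310/100) = 2987.6030 kg
Lime = Substrate * pct / 100 = 2987.6030 * 5.3750 / 100 = 160.5837 kg


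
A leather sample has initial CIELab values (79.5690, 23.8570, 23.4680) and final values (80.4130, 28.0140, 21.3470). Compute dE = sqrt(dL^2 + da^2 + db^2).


dL = 0.8440, da = 4.1570, db = -2.1210
dE = sqrt(0.8440^2 + 4.1570^2 + (-2.1210)^2) = 4.7425


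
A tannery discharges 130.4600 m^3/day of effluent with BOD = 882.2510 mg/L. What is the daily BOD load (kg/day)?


Formula: BOD_load = volume * conc / 1000
Substituting: BOD_load = 130.4600 * 882.2510 / 1000
Result: 115.0985 kg/day


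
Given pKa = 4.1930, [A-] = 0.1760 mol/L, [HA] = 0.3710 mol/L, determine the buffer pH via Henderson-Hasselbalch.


ratio = [A-] / [HA] = 0.1760 / 0.3710 = 0.4744
log10(ratio) = -0.3239
pH = pKa + log10(ratio) = 4.1930 - 0.3239 = 3.8691


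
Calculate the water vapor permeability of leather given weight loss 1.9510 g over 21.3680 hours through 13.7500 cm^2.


Formula: WVP = loss / (area * time)
Substituting: WVP = 1.9510 / (13.7500 * 21.3680)
Result: 0.00664035 g/(cm^2*hr)


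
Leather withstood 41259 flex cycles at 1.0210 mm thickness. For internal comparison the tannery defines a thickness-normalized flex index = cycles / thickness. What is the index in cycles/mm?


Formula: Index = cycles / thickness
Substituting: Index = 41259 / 1.0210
Result: 40410.3820 cycles/mm


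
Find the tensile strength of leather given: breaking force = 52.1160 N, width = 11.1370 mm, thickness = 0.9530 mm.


Formula: TS = force / (width * thickness)
Substituting: TS = 52.1160 / (11.1370 * 0.9530)
Result: 4.9103 N/mm^2


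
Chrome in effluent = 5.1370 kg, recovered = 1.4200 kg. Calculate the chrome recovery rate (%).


Formula: Recovery = recovered / input * 100
Substituting: Recovery = 1.4200 / 5.1370 * 100
Result: 27.6426 %


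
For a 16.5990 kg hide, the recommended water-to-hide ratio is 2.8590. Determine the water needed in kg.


Formula: Water = hide_weight * ratio
Substituting: Water = 16.5990 * 2.8590
Result: 47.4565 kg
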